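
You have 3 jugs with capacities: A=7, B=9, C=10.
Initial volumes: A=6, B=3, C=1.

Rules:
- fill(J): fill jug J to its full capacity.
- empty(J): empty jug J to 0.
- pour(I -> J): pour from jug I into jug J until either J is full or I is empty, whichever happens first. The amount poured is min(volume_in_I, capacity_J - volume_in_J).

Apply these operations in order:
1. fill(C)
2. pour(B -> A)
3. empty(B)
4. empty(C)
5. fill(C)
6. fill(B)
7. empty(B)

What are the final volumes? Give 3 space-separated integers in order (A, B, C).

Answer: 7 0 10

Derivation:
Step 1: fill(C) -> (A=6 B=3 C=10)
Step 2: pour(B -> A) -> (A=7 B=2 C=10)
Step 3: empty(B) -> (A=7 B=0 C=10)
Step 4: empty(C) -> (A=7 B=0 C=0)
Step 5: fill(C) -> (A=7 B=0 C=10)
Step 6: fill(B) -> (A=7 B=9 C=10)
Step 7: empty(B) -> (A=7 B=0 C=10)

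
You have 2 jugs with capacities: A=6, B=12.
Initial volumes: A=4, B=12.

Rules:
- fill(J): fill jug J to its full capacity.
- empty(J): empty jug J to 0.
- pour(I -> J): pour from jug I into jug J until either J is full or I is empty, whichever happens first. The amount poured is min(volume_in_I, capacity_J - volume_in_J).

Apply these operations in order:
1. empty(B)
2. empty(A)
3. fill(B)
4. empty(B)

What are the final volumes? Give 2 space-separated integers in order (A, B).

Step 1: empty(B) -> (A=4 B=0)
Step 2: empty(A) -> (A=0 B=0)
Step 3: fill(B) -> (A=0 B=12)
Step 4: empty(B) -> (A=0 B=0)

Answer: 0 0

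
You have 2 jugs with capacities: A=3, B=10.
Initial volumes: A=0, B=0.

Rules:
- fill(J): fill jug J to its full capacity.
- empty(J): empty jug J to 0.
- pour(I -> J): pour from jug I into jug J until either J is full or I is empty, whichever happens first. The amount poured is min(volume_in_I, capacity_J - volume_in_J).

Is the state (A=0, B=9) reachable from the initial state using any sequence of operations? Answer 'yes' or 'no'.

BFS from (A=0, B=0):
  1. fill(A) -> (A=3 B=0)
  2. pour(A -> B) -> (A=0 B=3)
  3. fill(A) -> (A=3 B=3)
  4. pour(A -> B) -> (A=0 B=6)
  5. fill(A) -> (A=3 B=6)
  6. pour(A -> B) -> (A=0 B=9)
Target reached → yes.

Answer: yes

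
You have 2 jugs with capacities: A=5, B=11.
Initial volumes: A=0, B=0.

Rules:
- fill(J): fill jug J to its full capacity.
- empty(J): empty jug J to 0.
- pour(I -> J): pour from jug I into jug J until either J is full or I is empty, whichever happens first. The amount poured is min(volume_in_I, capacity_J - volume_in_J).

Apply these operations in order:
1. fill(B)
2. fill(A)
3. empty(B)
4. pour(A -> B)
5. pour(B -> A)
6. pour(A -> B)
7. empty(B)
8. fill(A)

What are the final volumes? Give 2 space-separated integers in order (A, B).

Step 1: fill(B) -> (A=0 B=11)
Step 2: fill(A) -> (A=5 B=11)
Step 3: empty(B) -> (A=5 B=0)
Step 4: pour(A -> B) -> (A=0 B=5)
Step 5: pour(B -> A) -> (A=5 B=0)
Step 6: pour(A -> B) -> (A=0 B=5)
Step 7: empty(B) -> (A=0 B=0)
Step 8: fill(A) -> (A=5 B=0)

Answer: 5 0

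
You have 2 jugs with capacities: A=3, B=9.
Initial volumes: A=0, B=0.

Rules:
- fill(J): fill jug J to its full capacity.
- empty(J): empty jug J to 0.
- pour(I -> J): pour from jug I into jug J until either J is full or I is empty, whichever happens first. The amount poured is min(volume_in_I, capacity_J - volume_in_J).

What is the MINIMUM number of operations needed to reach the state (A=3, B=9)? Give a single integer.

BFS from (A=0, B=0). One shortest path:
  1. fill(A) -> (A=3 B=0)
  2. fill(B) -> (A=3 B=9)
Reached target in 2 moves.

Answer: 2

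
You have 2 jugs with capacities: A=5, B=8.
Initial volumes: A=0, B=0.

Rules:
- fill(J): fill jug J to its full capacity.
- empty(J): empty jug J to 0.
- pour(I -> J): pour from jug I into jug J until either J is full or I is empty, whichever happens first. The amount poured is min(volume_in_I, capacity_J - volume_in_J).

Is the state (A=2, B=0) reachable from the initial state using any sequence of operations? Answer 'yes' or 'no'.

BFS from (A=0, B=0):
  1. fill(A) -> (A=5 B=0)
  2. pour(A -> B) -> (A=0 B=5)
  3. fill(A) -> (A=5 B=5)
  4. pour(A -> B) -> (A=2 B=8)
  5. empty(B) -> (A=2 B=0)
Target reached → yes.

Answer: yes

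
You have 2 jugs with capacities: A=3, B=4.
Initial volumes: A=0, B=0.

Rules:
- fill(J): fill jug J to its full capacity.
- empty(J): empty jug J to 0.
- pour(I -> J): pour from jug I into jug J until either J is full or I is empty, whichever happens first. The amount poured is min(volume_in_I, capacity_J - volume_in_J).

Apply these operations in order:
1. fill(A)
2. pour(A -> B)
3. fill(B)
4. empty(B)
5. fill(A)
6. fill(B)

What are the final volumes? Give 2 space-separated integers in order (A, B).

Answer: 3 4

Derivation:
Step 1: fill(A) -> (A=3 B=0)
Step 2: pour(A -> B) -> (A=0 B=3)
Step 3: fill(B) -> (A=0 B=4)
Step 4: empty(B) -> (A=0 B=0)
Step 5: fill(A) -> (A=3 B=0)
Step 6: fill(B) -> (A=3 B=4)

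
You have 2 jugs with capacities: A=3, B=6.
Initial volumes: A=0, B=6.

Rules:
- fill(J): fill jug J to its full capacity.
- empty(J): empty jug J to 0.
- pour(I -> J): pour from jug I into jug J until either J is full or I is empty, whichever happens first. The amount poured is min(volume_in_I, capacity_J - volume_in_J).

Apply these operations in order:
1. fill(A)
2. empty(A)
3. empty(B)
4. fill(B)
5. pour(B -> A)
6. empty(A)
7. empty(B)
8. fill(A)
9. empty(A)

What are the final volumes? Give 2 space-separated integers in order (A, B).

Answer: 0 0

Derivation:
Step 1: fill(A) -> (A=3 B=6)
Step 2: empty(A) -> (A=0 B=6)
Step 3: empty(B) -> (A=0 B=0)
Step 4: fill(B) -> (A=0 B=6)
Step 5: pour(B -> A) -> (A=3 B=3)
Step 6: empty(A) -> (A=0 B=3)
Step 7: empty(B) -> (A=0 B=0)
Step 8: fill(A) -> (A=3 B=0)
Step 9: empty(A) -> (A=0 B=0)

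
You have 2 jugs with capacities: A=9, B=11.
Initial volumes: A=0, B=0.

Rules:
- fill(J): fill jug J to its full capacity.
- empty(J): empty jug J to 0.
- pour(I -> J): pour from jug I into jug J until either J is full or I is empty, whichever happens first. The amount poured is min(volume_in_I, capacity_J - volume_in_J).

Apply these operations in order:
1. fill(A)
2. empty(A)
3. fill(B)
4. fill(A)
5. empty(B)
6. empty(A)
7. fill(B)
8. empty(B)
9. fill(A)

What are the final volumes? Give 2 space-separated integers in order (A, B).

Answer: 9 0

Derivation:
Step 1: fill(A) -> (A=9 B=0)
Step 2: empty(A) -> (A=0 B=0)
Step 3: fill(B) -> (A=0 B=11)
Step 4: fill(A) -> (A=9 B=11)
Step 5: empty(B) -> (A=9 B=0)
Step 6: empty(A) -> (A=0 B=0)
Step 7: fill(B) -> (A=0 B=11)
Step 8: empty(B) -> (A=0 B=0)
Step 9: fill(A) -> (A=9 B=0)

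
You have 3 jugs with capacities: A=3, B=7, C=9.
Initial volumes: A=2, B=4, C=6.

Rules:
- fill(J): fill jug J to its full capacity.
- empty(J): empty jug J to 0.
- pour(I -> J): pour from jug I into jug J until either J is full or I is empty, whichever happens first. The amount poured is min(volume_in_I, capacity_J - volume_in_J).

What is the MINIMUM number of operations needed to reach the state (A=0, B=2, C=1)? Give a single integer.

Answer: 4

Derivation:
BFS from (A=2, B=4, C=6). One shortest path:
  1. pour(B -> C) -> (A=2 B=1 C=9)
  2. empty(C) -> (A=2 B=1 C=0)
  3. pour(B -> C) -> (A=2 B=0 C=1)
  4. pour(A -> B) -> (A=0 B=2 C=1)
Reached target in 4 moves.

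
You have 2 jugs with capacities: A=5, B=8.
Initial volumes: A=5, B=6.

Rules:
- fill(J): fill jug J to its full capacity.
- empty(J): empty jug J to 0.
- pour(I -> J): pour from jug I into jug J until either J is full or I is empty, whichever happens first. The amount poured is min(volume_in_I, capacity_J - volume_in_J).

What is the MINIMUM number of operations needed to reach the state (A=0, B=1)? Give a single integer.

BFS from (A=5, B=6). One shortest path:
  1. empty(A) -> (A=0 B=6)
  2. pour(B -> A) -> (A=5 B=1)
  3. empty(A) -> (A=0 B=1)
Reached target in 3 moves.

Answer: 3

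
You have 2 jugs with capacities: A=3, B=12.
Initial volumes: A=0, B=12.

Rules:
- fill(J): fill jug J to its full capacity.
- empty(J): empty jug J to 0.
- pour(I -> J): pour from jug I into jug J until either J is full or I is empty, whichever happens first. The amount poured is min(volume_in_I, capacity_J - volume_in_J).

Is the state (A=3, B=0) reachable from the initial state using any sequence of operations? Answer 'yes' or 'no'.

Answer: yes

Derivation:
BFS from (A=0, B=12):
  1. fill(A) -> (A=3 B=12)
  2. empty(B) -> (A=3 B=0)
Target reached → yes.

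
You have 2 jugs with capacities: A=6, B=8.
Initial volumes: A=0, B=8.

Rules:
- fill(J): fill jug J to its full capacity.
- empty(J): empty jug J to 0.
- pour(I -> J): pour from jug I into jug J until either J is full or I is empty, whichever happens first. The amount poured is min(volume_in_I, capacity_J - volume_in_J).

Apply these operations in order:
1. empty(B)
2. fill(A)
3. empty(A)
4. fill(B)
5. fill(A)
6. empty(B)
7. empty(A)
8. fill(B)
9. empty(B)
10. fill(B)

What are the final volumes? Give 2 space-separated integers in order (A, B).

Step 1: empty(B) -> (A=0 B=0)
Step 2: fill(A) -> (A=6 B=0)
Step 3: empty(A) -> (A=0 B=0)
Step 4: fill(B) -> (A=0 B=8)
Step 5: fill(A) -> (A=6 B=8)
Step 6: empty(B) -> (A=6 B=0)
Step 7: empty(A) -> (A=0 B=0)
Step 8: fill(B) -> (A=0 B=8)
Step 9: empty(B) -> (A=0 B=0)
Step 10: fill(B) -> (A=0 B=8)

Answer: 0 8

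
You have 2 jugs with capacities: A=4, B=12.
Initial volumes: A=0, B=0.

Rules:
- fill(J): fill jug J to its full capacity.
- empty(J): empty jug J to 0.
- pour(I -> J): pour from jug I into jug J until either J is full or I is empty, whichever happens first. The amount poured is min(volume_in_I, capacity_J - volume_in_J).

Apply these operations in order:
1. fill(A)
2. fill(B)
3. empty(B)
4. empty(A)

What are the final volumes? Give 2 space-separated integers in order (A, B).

Answer: 0 0

Derivation:
Step 1: fill(A) -> (A=4 B=0)
Step 2: fill(B) -> (A=4 B=12)
Step 3: empty(B) -> (A=4 B=0)
Step 4: empty(A) -> (A=0 B=0)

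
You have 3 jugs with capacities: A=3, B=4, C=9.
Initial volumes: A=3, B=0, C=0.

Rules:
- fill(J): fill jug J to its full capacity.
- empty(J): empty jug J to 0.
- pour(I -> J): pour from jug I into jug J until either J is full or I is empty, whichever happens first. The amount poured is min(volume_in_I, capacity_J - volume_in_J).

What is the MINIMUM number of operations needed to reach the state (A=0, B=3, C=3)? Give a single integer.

Answer: 3

Derivation:
BFS from (A=3, B=0, C=0). One shortest path:
  1. pour(A -> B) -> (A=0 B=3 C=0)
  2. fill(A) -> (A=3 B=3 C=0)
  3. pour(A -> C) -> (A=0 B=3 C=3)
Reached target in 3 moves.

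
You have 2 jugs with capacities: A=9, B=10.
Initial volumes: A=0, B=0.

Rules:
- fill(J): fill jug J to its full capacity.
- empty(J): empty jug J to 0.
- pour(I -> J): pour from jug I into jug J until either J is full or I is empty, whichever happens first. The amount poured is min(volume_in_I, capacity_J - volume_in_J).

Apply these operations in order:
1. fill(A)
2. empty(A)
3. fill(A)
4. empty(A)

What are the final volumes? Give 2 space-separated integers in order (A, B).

Step 1: fill(A) -> (A=9 B=0)
Step 2: empty(A) -> (A=0 B=0)
Step 3: fill(A) -> (A=9 B=0)
Step 4: empty(A) -> (A=0 B=0)

Answer: 0 0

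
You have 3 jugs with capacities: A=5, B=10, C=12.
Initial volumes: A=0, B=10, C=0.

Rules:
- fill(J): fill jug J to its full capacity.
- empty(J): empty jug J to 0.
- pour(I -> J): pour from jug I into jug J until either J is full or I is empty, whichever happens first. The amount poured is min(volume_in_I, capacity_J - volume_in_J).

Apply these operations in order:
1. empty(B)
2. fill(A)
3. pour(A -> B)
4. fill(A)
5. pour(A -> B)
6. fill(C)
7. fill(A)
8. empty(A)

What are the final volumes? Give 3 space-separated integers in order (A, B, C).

Answer: 0 10 12

Derivation:
Step 1: empty(B) -> (A=0 B=0 C=0)
Step 2: fill(A) -> (A=5 B=0 C=0)
Step 3: pour(A -> B) -> (A=0 B=5 C=0)
Step 4: fill(A) -> (A=5 B=5 C=0)
Step 5: pour(A -> B) -> (A=0 B=10 C=0)
Step 6: fill(C) -> (A=0 B=10 C=12)
Step 7: fill(A) -> (A=5 B=10 C=12)
Step 8: empty(A) -> (A=0 B=10 C=12)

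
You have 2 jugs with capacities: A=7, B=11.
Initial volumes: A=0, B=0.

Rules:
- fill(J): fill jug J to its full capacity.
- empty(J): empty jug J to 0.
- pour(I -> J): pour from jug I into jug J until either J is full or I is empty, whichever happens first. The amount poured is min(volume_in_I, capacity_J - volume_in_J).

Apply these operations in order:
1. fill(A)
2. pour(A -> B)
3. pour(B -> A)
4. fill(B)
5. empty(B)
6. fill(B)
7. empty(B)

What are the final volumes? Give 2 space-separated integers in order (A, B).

Step 1: fill(A) -> (A=7 B=0)
Step 2: pour(A -> B) -> (A=0 B=7)
Step 3: pour(B -> A) -> (A=7 B=0)
Step 4: fill(B) -> (A=7 B=11)
Step 5: empty(B) -> (A=7 B=0)
Step 6: fill(B) -> (A=7 B=11)
Step 7: empty(B) -> (A=7 B=0)

Answer: 7 0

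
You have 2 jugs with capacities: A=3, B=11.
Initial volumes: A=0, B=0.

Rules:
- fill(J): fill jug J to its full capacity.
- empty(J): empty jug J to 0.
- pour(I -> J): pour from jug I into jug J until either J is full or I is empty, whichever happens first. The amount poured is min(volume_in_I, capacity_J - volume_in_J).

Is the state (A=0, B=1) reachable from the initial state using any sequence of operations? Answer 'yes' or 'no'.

Answer: yes

Derivation:
BFS from (A=0, B=0):
  1. fill(A) -> (A=3 B=0)
  2. pour(A -> B) -> (A=0 B=3)
  3. fill(A) -> (A=3 B=3)
  4. pour(A -> B) -> (A=0 B=6)
  5. fill(A) -> (A=3 B=6)
  6. pour(A -> B) -> (A=0 B=9)
  7. fill(A) -> (A=3 B=9)
  8. pour(A -> B) -> (A=1 B=11)
  9. empty(B) -> (A=1 B=0)
  10. pour(A -> B) -> (A=0 B=1)
Target reached → yes.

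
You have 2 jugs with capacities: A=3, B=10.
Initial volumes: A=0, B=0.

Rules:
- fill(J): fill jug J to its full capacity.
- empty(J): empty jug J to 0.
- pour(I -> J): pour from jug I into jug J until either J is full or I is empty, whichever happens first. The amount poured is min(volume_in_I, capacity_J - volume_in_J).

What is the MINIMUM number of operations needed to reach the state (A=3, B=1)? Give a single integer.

Answer: 6

Derivation:
BFS from (A=0, B=0). One shortest path:
  1. fill(B) -> (A=0 B=10)
  2. pour(B -> A) -> (A=3 B=7)
  3. empty(A) -> (A=0 B=7)
  4. pour(B -> A) -> (A=3 B=4)
  5. empty(A) -> (A=0 B=4)
  6. pour(B -> A) -> (A=3 B=1)
Reached target in 6 moves.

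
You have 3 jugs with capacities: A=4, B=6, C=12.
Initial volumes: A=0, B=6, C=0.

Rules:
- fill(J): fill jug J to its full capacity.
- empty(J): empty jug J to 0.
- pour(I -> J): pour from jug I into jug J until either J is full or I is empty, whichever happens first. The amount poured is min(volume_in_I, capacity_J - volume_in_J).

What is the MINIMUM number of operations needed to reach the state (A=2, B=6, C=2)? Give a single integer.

BFS from (A=0, B=6, C=0). One shortest path:
  1. fill(A) -> (A=4 B=6 C=0)
  2. pour(B -> C) -> (A=4 B=0 C=6)
  3. pour(A -> B) -> (A=0 B=4 C=6)
  4. pour(C -> A) -> (A=4 B=4 C=2)
  5. pour(A -> B) -> (A=2 B=6 C=2)
Reached target in 5 moves.

Answer: 5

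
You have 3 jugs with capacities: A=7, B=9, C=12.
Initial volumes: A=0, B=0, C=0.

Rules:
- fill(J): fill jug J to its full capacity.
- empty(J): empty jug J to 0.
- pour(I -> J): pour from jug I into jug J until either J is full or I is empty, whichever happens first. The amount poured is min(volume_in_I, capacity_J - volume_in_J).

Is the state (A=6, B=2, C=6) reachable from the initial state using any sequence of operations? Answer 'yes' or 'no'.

BFS explored all 512 reachable states.
Reachable set includes: (0,0,0), (0,0,1), (0,0,2), (0,0,3), (0,0,4), (0,0,5), (0,0,6), (0,0,7), (0,0,8), (0,0,9), (0,0,10), (0,0,11) ...
Target (A=6, B=2, C=6) not in reachable set → no.

Answer: no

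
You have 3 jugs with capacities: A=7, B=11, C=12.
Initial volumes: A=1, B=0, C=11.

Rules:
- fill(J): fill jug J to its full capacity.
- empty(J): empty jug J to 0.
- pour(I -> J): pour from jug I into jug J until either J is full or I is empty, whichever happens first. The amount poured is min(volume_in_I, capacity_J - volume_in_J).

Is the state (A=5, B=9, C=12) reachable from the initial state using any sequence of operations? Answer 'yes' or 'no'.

BFS from (A=1, B=0, C=11):
  1. empty(A) -> (A=0 B=0 C=11)
  2. fill(B) -> (A=0 B=11 C=11)
  3. pour(B -> C) -> (A=0 B=10 C=12)
  4. pour(C -> A) -> (A=7 B=10 C=5)
  5. empty(A) -> (A=0 B=10 C=5)
  6. pour(C -> A) -> (A=5 B=10 C=0)
  7. pour(B -> C) -> (A=5 B=0 C=10)
  8. fill(B) -> (A=5 B=11 C=10)
  9. pour(B -> C) -> (A=5 B=9 C=12)
Target reached → yes.

Answer: yes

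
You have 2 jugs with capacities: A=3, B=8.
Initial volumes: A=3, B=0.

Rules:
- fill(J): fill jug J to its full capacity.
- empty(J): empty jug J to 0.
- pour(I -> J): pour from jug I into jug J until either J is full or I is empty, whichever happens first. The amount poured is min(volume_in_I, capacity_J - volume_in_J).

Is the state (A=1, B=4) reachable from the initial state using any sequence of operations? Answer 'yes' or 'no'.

Answer: no

Derivation:
BFS explored all 22 reachable states.
Reachable set includes: (0,0), (0,1), (0,2), (0,3), (0,4), (0,5), (0,6), (0,7), (0,8), (1,0), (1,8), (2,0) ...
Target (A=1, B=4) not in reachable set → no.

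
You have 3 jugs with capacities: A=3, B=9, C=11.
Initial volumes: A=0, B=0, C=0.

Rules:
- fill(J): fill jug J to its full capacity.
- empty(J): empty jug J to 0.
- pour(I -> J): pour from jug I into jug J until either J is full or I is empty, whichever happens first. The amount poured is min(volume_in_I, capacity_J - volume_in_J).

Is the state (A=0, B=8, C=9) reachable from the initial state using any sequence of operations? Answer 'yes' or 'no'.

Answer: yes

Derivation:
BFS from (A=0, B=0, C=0):
  1. fill(C) -> (A=0 B=0 C=11)
  2. pour(C -> B) -> (A=0 B=9 C=2)
  3. pour(C -> A) -> (A=2 B=9 C=0)
  4. pour(B -> C) -> (A=2 B=0 C=9)
  5. fill(B) -> (A=2 B=9 C=9)
  6. pour(B -> A) -> (A=3 B=8 C=9)
  7. empty(A) -> (A=0 B=8 C=9)
Target reached → yes.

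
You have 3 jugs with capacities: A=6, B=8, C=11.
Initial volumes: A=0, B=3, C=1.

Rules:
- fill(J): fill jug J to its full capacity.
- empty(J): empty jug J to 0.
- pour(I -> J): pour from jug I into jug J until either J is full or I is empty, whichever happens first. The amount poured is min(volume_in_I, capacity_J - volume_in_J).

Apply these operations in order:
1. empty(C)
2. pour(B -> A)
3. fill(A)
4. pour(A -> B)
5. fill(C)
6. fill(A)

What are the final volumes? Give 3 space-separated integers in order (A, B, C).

Answer: 6 6 11

Derivation:
Step 1: empty(C) -> (A=0 B=3 C=0)
Step 2: pour(B -> A) -> (A=3 B=0 C=0)
Step 3: fill(A) -> (A=6 B=0 C=0)
Step 4: pour(A -> B) -> (A=0 B=6 C=0)
Step 5: fill(C) -> (A=0 B=6 C=11)
Step 6: fill(A) -> (A=6 B=6 C=11)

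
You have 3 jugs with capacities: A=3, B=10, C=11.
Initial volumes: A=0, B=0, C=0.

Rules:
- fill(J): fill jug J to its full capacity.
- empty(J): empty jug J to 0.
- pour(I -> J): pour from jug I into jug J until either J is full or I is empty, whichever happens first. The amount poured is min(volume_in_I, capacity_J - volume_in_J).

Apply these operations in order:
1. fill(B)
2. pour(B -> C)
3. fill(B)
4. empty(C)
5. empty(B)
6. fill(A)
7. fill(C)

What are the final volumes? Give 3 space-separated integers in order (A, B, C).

Answer: 3 0 11

Derivation:
Step 1: fill(B) -> (A=0 B=10 C=0)
Step 2: pour(B -> C) -> (A=0 B=0 C=10)
Step 3: fill(B) -> (A=0 B=10 C=10)
Step 4: empty(C) -> (A=0 B=10 C=0)
Step 5: empty(B) -> (A=0 B=0 C=0)
Step 6: fill(A) -> (A=3 B=0 C=0)
Step 7: fill(C) -> (A=3 B=0 C=11)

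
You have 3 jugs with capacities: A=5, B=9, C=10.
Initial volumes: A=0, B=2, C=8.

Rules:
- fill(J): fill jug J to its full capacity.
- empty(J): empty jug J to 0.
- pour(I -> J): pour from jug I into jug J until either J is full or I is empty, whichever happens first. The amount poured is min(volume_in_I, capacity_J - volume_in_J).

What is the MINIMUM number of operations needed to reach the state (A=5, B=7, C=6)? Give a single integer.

BFS from (A=0, B=2, C=8). One shortest path:
  1. fill(A) -> (A=5 B=2 C=8)
  2. empty(B) -> (A=5 B=0 C=8)
  3. pour(A -> B) -> (A=0 B=5 C=8)
  4. fill(A) -> (A=5 B=5 C=8)
  5. pour(A -> B) -> (A=1 B=9 C=8)
  6. pour(B -> C) -> (A=1 B=7 C=10)
  7. pour(C -> A) -> (A=5 B=7 C=6)
Reached target in 7 moves.

Answer: 7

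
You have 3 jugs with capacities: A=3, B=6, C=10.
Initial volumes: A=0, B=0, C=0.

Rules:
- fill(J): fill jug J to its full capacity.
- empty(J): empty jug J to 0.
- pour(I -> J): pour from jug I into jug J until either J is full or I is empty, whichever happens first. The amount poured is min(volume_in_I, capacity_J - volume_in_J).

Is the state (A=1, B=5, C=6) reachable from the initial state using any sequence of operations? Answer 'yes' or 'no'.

Answer: no

Derivation:
BFS explored all 218 reachable states.
Reachable set includes: (0,0,0), (0,0,1), (0,0,2), (0,0,3), (0,0,4), (0,0,5), (0,0,6), (0,0,7), (0,0,8), (0,0,9), (0,0,10), (0,1,0) ...
Target (A=1, B=5, C=6) not in reachable set → no.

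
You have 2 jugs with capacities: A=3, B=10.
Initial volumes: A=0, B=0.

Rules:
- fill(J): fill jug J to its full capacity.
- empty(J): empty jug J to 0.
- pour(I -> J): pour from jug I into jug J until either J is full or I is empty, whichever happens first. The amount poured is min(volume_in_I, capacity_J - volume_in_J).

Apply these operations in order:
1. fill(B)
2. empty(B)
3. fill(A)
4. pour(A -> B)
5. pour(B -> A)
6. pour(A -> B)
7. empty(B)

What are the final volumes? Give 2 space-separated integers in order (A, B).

Answer: 0 0

Derivation:
Step 1: fill(B) -> (A=0 B=10)
Step 2: empty(B) -> (A=0 B=0)
Step 3: fill(A) -> (A=3 B=0)
Step 4: pour(A -> B) -> (A=0 B=3)
Step 5: pour(B -> A) -> (A=3 B=0)
Step 6: pour(A -> B) -> (A=0 B=3)
Step 7: empty(B) -> (A=0 B=0)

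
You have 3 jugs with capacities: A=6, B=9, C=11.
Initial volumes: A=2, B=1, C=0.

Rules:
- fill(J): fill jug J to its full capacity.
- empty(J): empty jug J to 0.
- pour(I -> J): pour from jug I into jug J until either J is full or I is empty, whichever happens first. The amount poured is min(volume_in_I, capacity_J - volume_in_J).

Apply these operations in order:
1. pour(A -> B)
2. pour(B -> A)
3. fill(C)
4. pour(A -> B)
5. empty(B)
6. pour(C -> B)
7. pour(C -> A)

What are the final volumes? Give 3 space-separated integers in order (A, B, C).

Step 1: pour(A -> B) -> (A=0 B=3 C=0)
Step 2: pour(B -> A) -> (A=3 B=0 C=0)
Step 3: fill(C) -> (A=3 B=0 C=11)
Step 4: pour(A -> B) -> (A=0 B=3 C=11)
Step 5: empty(B) -> (A=0 B=0 C=11)
Step 6: pour(C -> B) -> (A=0 B=9 C=2)
Step 7: pour(C -> A) -> (A=2 B=9 C=0)

Answer: 2 9 0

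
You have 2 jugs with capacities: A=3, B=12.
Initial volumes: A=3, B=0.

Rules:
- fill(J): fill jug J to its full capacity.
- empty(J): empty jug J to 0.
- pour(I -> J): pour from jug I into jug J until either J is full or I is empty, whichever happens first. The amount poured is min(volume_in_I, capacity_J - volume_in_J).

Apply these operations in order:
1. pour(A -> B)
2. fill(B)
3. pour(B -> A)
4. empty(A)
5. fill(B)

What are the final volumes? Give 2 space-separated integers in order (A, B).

Step 1: pour(A -> B) -> (A=0 B=3)
Step 2: fill(B) -> (A=0 B=12)
Step 3: pour(B -> A) -> (A=3 B=9)
Step 4: empty(A) -> (A=0 B=9)
Step 5: fill(B) -> (A=0 B=12)

Answer: 0 12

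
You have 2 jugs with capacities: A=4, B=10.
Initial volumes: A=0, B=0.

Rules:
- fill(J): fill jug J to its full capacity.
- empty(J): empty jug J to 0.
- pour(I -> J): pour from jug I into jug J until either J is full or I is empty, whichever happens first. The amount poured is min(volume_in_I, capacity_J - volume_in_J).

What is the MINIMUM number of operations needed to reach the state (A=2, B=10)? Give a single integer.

Answer: 6

Derivation:
BFS from (A=0, B=0). One shortest path:
  1. fill(A) -> (A=4 B=0)
  2. pour(A -> B) -> (A=0 B=4)
  3. fill(A) -> (A=4 B=4)
  4. pour(A -> B) -> (A=0 B=8)
  5. fill(A) -> (A=4 B=8)
  6. pour(A -> B) -> (A=2 B=10)
Reached target in 6 moves.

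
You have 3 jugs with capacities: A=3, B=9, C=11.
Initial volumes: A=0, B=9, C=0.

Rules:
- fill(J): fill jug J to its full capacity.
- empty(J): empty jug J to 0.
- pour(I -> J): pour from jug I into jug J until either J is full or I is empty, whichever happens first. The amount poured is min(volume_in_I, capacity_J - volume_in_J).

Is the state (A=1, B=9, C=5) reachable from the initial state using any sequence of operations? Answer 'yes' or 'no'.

Answer: yes

Derivation:
BFS from (A=0, B=9, C=0):
  1. fill(A) -> (A=3 B=9 C=0)
  2. pour(B -> C) -> (A=3 B=0 C=9)
  3. pour(A -> B) -> (A=0 B=3 C=9)
  4. fill(A) -> (A=3 B=3 C=9)
  5. pour(A -> C) -> (A=1 B=3 C=11)
  6. pour(C -> B) -> (A=1 B=9 C=5)
Target reached → yes.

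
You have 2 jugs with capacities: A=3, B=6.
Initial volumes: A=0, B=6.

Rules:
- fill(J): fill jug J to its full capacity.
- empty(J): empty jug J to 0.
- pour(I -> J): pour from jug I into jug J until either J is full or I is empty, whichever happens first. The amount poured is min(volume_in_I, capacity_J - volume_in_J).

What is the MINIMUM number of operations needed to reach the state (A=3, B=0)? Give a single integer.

BFS from (A=0, B=6). One shortest path:
  1. fill(A) -> (A=3 B=6)
  2. empty(B) -> (A=3 B=0)
Reached target in 2 moves.

Answer: 2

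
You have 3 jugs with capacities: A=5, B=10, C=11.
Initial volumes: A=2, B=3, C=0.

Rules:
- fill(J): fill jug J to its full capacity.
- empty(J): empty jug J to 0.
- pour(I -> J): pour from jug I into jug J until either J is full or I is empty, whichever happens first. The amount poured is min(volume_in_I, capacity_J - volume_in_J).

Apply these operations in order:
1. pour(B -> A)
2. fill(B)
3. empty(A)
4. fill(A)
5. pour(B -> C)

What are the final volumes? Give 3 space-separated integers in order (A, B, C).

Answer: 5 0 10

Derivation:
Step 1: pour(B -> A) -> (A=5 B=0 C=0)
Step 2: fill(B) -> (A=5 B=10 C=0)
Step 3: empty(A) -> (A=0 B=10 C=0)
Step 4: fill(A) -> (A=5 B=10 C=0)
Step 5: pour(B -> C) -> (A=5 B=0 C=10)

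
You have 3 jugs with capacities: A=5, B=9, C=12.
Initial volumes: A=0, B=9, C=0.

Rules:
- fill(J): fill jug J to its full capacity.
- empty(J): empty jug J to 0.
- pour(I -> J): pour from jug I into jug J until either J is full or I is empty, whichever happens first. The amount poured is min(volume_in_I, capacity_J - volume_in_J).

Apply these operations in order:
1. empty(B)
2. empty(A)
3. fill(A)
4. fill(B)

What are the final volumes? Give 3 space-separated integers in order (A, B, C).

Answer: 5 9 0

Derivation:
Step 1: empty(B) -> (A=0 B=0 C=0)
Step 2: empty(A) -> (A=0 B=0 C=0)
Step 3: fill(A) -> (A=5 B=0 C=0)
Step 4: fill(B) -> (A=5 B=9 C=0)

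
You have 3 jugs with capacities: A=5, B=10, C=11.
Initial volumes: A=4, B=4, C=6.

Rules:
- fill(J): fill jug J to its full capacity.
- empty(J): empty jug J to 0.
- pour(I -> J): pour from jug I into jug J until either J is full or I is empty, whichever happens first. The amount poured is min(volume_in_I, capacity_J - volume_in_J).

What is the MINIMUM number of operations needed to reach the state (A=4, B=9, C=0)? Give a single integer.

Answer: 4

Derivation:
BFS from (A=4, B=4, C=6). One shortest path:
  1. pour(B -> C) -> (A=4 B=0 C=10)
  2. fill(B) -> (A=4 B=10 C=10)
  3. pour(B -> C) -> (A=4 B=9 C=11)
  4. empty(C) -> (A=4 B=9 C=0)
Reached target in 4 moves.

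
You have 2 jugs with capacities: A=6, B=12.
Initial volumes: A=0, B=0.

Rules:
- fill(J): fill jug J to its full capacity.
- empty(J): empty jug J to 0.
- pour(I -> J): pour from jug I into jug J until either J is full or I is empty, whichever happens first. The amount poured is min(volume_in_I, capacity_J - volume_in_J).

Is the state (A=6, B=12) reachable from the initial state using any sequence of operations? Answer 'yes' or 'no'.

Answer: yes

Derivation:
BFS from (A=0, B=0):
  1. fill(A) -> (A=6 B=0)
  2. fill(B) -> (A=6 B=12)
Target reached → yes.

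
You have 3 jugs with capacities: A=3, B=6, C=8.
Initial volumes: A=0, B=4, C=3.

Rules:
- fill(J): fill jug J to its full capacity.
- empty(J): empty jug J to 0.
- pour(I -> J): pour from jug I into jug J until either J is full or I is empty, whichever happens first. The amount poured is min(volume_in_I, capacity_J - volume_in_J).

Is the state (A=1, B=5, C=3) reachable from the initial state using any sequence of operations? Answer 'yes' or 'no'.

BFS explored all 182 reachable states.
Reachable set includes: (0,0,0), (0,0,1), (0,0,2), (0,0,3), (0,0,4), (0,0,5), (0,0,6), (0,0,7), (0,0,8), (0,1,0), (0,1,1), (0,1,2) ...
Target (A=1, B=5, C=3) not in reachable set → no.

Answer: no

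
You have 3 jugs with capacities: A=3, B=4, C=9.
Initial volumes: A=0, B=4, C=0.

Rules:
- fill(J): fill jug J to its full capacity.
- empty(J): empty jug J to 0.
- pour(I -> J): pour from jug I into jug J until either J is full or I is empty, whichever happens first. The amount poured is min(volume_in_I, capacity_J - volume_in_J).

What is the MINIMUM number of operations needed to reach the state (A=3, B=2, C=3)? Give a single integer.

Answer: 5

Derivation:
BFS from (A=0, B=4, C=0). One shortest path:
  1. pour(B -> A) -> (A=3 B=1 C=0)
  2. pour(A -> C) -> (A=0 B=1 C=3)
  3. pour(B -> A) -> (A=1 B=0 C=3)
  4. fill(B) -> (A=1 B=4 C=3)
  5. pour(B -> A) -> (A=3 B=2 C=3)
Reached target in 5 moves.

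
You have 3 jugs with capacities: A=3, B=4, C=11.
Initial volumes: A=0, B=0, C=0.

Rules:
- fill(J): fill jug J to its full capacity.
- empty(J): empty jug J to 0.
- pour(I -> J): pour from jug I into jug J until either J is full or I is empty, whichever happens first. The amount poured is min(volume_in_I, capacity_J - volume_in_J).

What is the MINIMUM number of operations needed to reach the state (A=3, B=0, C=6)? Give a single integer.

Answer: 5

Derivation:
BFS from (A=0, B=0, C=0). One shortest path:
  1. fill(A) -> (A=3 B=0 C=0)
  2. pour(A -> C) -> (A=0 B=0 C=3)
  3. fill(A) -> (A=3 B=0 C=3)
  4. pour(A -> C) -> (A=0 B=0 C=6)
  5. fill(A) -> (A=3 B=0 C=6)
Reached target in 5 moves.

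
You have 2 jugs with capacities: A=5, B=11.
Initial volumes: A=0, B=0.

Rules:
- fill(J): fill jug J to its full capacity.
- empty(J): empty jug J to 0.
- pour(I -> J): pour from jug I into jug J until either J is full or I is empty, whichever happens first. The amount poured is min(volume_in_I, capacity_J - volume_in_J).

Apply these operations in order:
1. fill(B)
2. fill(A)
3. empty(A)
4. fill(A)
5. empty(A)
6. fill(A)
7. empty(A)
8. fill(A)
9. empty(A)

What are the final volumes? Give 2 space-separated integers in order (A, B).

Answer: 0 11

Derivation:
Step 1: fill(B) -> (A=0 B=11)
Step 2: fill(A) -> (A=5 B=11)
Step 3: empty(A) -> (A=0 B=11)
Step 4: fill(A) -> (A=5 B=11)
Step 5: empty(A) -> (A=0 B=11)
Step 6: fill(A) -> (A=5 B=11)
Step 7: empty(A) -> (A=0 B=11)
Step 8: fill(A) -> (A=5 B=11)
Step 9: empty(A) -> (A=0 B=11)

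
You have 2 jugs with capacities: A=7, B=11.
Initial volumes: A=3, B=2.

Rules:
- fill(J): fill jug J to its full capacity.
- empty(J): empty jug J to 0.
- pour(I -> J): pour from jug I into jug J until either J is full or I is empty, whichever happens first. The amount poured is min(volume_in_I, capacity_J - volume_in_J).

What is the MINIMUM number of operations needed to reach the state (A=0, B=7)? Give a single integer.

Answer: 3

Derivation:
BFS from (A=3, B=2). One shortest path:
  1. fill(A) -> (A=7 B=2)
  2. empty(B) -> (A=7 B=0)
  3. pour(A -> B) -> (A=0 B=7)
Reached target in 3 moves.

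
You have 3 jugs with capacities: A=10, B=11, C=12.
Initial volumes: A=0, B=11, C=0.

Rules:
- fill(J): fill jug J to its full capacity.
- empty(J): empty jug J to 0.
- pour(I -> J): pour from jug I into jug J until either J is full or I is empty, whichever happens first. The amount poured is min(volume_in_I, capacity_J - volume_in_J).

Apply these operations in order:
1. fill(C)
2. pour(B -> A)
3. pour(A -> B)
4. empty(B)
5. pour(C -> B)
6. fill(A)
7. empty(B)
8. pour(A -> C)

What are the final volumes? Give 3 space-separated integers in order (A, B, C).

Step 1: fill(C) -> (A=0 B=11 C=12)
Step 2: pour(B -> A) -> (A=10 B=1 C=12)
Step 3: pour(A -> B) -> (A=0 B=11 C=12)
Step 4: empty(B) -> (A=0 B=0 C=12)
Step 5: pour(C -> B) -> (A=0 B=11 C=1)
Step 6: fill(A) -> (A=10 B=11 C=1)
Step 7: empty(B) -> (A=10 B=0 C=1)
Step 8: pour(A -> C) -> (A=0 B=0 C=11)

Answer: 0 0 11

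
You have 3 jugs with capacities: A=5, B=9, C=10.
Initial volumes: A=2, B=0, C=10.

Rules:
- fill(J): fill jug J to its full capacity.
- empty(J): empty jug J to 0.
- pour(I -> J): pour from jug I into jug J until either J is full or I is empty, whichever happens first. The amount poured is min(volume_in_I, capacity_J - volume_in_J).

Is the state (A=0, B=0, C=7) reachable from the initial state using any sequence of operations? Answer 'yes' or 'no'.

Answer: yes

Derivation:
BFS from (A=2, B=0, C=10):
  1. pour(C -> A) -> (A=5 B=0 C=7)
  2. empty(A) -> (A=0 B=0 C=7)
Target reached → yes.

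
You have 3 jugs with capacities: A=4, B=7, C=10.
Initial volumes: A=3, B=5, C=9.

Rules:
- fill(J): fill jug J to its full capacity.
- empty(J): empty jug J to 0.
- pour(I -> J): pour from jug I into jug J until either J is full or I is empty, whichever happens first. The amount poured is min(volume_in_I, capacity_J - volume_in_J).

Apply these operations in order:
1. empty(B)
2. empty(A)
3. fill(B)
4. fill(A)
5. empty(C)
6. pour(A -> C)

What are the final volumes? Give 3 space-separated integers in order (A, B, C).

Answer: 0 7 4

Derivation:
Step 1: empty(B) -> (A=3 B=0 C=9)
Step 2: empty(A) -> (A=0 B=0 C=9)
Step 3: fill(B) -> (A=0 B=7 C=9)
Step 4: fill(A) -> (A=4 B=7 C=9)
Step 5: empty(C) -> (A=4 B=7 C=0)
Step 6: pour(A -> C) -> (A=0 B=7 C=4)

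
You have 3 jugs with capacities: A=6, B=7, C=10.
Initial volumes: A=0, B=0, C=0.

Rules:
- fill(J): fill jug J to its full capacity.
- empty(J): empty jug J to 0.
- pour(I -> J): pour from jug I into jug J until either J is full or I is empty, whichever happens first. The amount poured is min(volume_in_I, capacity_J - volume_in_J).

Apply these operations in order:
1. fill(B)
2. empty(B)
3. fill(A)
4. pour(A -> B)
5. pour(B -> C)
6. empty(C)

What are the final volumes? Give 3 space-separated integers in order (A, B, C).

Step 1: fill(B) -> (A=0 B=7 C=0)
Step 2: empty(B) -> (A=0 B=0 C=0)
Step 3: fill(A) -> (A=6 B=0 C=0)
Step 4: pour(A -> B) -> (A=0 B=6 C=0)
Step 5: pour(B -> C) -> (A=0 B=0 C=6)
Step 6: empty(C) -> (A=0 B=0 C=0)

Answer: 0 0 0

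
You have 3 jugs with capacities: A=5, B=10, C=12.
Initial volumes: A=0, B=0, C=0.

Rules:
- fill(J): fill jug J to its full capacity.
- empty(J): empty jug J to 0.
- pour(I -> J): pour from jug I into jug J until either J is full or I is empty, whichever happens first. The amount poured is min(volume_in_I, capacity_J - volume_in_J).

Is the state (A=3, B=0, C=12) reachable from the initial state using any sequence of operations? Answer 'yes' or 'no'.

Answer: yes

Derivation:
BFS from (A=0, B=0, C=0):
  1. fill(A) -> (A=5 B=0 C=0)
  2. fill(B) -> (A=5 B=10 C=0)
  3. pour(B -> C) -> (A=5 B=0 C=10)
  4. pour(A -> C) -> (A=3 B=0 C=12)
Target reached → yes.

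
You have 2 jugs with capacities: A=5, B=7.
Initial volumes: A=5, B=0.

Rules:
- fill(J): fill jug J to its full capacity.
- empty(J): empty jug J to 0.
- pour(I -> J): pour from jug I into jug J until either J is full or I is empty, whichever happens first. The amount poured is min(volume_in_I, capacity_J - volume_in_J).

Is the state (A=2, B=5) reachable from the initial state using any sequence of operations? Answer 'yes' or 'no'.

Answer: no

Derivation:
BFS explored all 24 reachable states.
Reachable set includes: (0,0), (0,1), (0,2), (0,3), (0,4), (0,5), (0,6), (0,7), (1,0), (1,7), (2,0), (2,7) ...
Target (A=2, B=5) not in reachable set → no.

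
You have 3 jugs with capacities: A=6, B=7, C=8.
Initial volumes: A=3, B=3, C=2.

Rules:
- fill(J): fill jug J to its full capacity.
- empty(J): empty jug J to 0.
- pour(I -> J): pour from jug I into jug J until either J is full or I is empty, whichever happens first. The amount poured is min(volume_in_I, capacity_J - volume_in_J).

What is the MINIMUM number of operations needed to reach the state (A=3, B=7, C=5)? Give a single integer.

Answer: 2

Derivation:
BFS from (A=3, B=3, C=2). One shortest path:
  1. pour(B -> C) -> (A=3 B=0 C=5)
  2. fill(B) -> (A=3 B=7 C=5)
Reached target in 2 moves.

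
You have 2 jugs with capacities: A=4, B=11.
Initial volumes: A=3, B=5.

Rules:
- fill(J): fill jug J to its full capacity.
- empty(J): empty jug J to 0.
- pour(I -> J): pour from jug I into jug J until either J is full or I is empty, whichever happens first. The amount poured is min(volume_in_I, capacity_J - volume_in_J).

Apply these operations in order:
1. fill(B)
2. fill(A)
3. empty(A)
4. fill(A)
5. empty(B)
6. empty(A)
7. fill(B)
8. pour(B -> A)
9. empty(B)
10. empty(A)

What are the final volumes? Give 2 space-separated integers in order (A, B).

Step 1: fill(B) -> (A=3 B=11)
Step 2: fill(A) -> (A=4 B=11)
Step 3: empty(A) -> (A=0 B=11)
Step 4: fill(A) -> (A=4 B=11)
Step 5: empty(B) -> (A=4 B=0)
Step 6: empty(A) -> (A=0 B=0)
Step 7: fill(B) -> (A=0 B=11)
Step 8: pour(B -> A) -> (A=4 B=7)
Step 9: empty(B) -> (A=4 B=0)
Step 10: empty(A) -> (A=0 B=0)

Answer: 0 0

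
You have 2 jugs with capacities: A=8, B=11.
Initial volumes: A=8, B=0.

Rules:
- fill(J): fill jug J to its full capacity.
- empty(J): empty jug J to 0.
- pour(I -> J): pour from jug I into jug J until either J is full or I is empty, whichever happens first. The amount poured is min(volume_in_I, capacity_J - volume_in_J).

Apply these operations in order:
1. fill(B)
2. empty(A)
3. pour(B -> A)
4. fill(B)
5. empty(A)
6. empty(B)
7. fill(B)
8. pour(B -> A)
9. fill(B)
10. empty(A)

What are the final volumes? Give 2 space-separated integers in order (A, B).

Answer: 0 11

Derivation:
Step 1: fill(B) -> (A=8 B=11)
Step 2: empty(A) -> (A=0 B=11)
Step 3: pour(B -> A) -> (A=8 B=3)
Step 4: fill(B) -> (A=8 B=11)
Step 5: empty(A) -> (A=0 B=11)
Step 6: empty(B) -> (A=0 B=0)
Step 7: fill(B) -> (A=0 B=11)
Step 8: pour(B -> A) -> (A=8 B=3)
Step 9: fill(B) -> (A=8 B=11)
Step 10: empty(A) -> (A=0 B=11)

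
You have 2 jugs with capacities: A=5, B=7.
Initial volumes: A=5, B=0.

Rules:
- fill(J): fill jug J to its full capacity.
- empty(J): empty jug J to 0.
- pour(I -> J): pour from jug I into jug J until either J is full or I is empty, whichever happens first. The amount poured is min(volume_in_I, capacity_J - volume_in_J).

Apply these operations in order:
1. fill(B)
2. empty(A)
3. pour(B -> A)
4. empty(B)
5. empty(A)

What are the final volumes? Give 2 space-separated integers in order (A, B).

Step 1: fill(B) -> (A=5 B=7)
Step 2: empty(A) -> (A=0 B=7)
Step 3: pour(B -> A) -> (A=5 B=2)
Step 4: empty(B) -> (A=5 B=0)
Step 5: empty(A) -> (A=0 B=0)

Answer: 0 0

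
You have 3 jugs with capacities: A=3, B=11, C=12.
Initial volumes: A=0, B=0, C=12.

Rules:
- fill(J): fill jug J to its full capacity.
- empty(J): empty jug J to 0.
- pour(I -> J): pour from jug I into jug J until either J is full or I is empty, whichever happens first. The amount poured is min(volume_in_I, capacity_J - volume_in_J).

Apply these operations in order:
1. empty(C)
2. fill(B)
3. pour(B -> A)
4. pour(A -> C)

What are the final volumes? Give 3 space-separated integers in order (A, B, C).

Step 1: empty(C) -> (A=0 B=0 C=0)
Step 2: fill(B) -> (A=0 B=11 C=0)
Step 3: pour(B -> A) -> (A=3 B=8 C=0)
Step 4: pour(A -> C) -> (A=0 B=8 C=3)

Answer: 0 8 3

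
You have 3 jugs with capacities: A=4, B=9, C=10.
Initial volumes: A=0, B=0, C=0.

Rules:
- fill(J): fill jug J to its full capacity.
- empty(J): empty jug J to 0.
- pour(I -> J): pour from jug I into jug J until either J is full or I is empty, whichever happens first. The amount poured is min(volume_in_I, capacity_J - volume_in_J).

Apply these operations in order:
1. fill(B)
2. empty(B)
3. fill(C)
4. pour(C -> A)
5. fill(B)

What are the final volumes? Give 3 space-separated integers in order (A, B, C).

Step 1: fill(B) -> (A=0 B=9 C=0)
Step 2: empty(B) -> (A=0 B=0 C=0)
Step 3: fill(C) -> (A=0 B=0 C=10)
Step 4: pour(C -> A) -> (A=4 B=0 C=6)
Step 5: fill(B) -> (A=4 B=9 C=6)

Answer: 4 9 6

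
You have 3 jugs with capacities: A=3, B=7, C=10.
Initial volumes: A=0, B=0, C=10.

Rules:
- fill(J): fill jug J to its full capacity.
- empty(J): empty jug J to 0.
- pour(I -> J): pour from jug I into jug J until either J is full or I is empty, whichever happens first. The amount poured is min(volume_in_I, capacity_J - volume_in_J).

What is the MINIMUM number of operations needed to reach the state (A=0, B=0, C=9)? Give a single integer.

Answer: 6

Derivation:
BFS from (A=0, B=0, C=10). One shortest path:
  1. fill(A) -> (A=3 B=0 C=10)
  2. pour(A -> B) -> (A=0 B=3 C=10)
  3. fill(A) -> (A=3 B=3 C=10)
  4. pour(A -> B) -> (A=0 B=6 C=10)
  5. pour(C -> B) -> (A=0 B=7 C=9)
  6. empty(B) -> (A=0 B=0 C=9)
Reached target in 6 moves.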